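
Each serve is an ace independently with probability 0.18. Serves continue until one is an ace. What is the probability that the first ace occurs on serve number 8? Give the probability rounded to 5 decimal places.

Geometric (trials to first success), p = 0.18.
P(Y = 8) = (1−p)^7 · p = 0.24929 · 0.18 = 0.0448714

0.04487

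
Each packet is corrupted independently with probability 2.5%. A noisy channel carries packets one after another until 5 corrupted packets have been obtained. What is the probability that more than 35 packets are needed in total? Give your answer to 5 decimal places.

0.99830

Needing more than 35 packets ⇔ fewer than 5 successes in the first 35. With X ~ Binomial(35, 0.025), P(Y > 35) = P(X ≤ 4).
  k=0: C(35,0)·0.025^0·0.975^35 = 0.4122508
  k=1: C(35,1)·0.025^1·0.975^34 = 0.3699687
  k=2: C(35,2)·0.025^2·0.975^33 = 0.1612684
  k=3: C(35,3)·0.025^3·0.975^32 = 0.0454860
  k=4: C(35,4)·0.025^4·0.975^31 = 0.0093305
P(X ≤ 4) = 0.9983044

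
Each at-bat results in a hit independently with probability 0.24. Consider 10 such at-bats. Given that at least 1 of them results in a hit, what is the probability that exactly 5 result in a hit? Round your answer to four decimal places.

X ~ Binomial(10, 0.24). Want P(X=5 | X≥1) = P(X=5) / P(X≥1).
P(X=5) = C(10,5)·0.24^5·0.76^5 = 0.050877
P(X≥1) = 1 − 0.064289 = 0.935711
Ratio = 0.050877 / 0.935711 = 0.054373

0.0544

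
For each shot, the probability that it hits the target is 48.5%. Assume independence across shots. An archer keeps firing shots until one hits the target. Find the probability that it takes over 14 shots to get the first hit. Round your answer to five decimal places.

0.00009

Y = number of shots to the first success; geometric, p = 0.485.
P(Y > 14) = P(first 14 all fail) = (1−p)^14 = 0.0000923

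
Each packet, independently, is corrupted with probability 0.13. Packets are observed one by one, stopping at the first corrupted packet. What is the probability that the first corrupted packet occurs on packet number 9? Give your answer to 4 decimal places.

Geometric (trials to first success), p = 0.13.
P(Y = 9) = (1−p)^8 · p = 0.32821 · 0.13 = 0.042668

0.0427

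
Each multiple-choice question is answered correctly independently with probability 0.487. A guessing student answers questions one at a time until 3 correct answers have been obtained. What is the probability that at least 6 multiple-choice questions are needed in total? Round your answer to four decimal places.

Needing more than 5 multiple-choice questions ⇔ fewer than 3 successes in the first 5. With X ~ Binomial(5, 0.487), P(Y > 5) = P(X ≤ 2).
  k=0: C(5,0)·0.487^0·0.513^5 = 0.035529
  k=1: C(5,1)·0.487^1·0.513^4 = 0.168643
  k=2: C(5,2)·0.487^2·0.513^3 = 0.320192
P(X ≤ 2) = 0.524364

0.5244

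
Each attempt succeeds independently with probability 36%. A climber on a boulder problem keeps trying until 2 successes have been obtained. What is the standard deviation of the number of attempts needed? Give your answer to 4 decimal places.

Y = total attempts until the second success; negative binomial with r=2, p=0.36.
SD(Y) = √[r(1−p)/p²] = √(9.876543) = 3.142697

3.1427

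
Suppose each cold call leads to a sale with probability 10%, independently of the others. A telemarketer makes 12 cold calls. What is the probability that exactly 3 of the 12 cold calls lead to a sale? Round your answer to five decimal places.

X ~ Binomial(n=12, p=0.10).
P(X=3) = C(12,3) · p^3 · (1−p)^9
= 220 · 0.001 · 0.38742 = 0.0852325

0.08523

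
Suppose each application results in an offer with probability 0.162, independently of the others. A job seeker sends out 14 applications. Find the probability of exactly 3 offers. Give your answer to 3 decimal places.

X ~ Binomial(n=14, p=0.162).
P(X=3) = C(14,3) · p^3 · (1−p)^11
= 364 · 0.0042515 · 0.14311 = 0.22148

0.221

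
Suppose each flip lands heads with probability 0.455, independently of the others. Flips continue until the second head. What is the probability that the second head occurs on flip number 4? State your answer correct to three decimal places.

0.184

Y = trial on which the second success occurs; negative binomial, r=2, p=0.455.
P(Y=4) = C(3,1) · p^2 · (1−p)^2
= 3 · 0.20702 · 0.29702 = 0.18447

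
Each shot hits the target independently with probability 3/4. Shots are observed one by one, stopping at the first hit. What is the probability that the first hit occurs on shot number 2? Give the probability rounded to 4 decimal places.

Geometric (trials to first success), p = 0.75.
P(Y = 2) = (1−p)^1 · p = 0.25 · 0.75 = 0.187500

0.1875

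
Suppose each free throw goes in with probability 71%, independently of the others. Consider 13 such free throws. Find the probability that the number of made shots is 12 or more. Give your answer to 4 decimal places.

0.0735

X ~ Binomial(13, 0.71); P(X ≥ 12) = Σ C(13,k) p^k (1−p)^(13−k) over k:
  k=12: C(13,12)·0.71^12·0.29^1 = 0.061865
  k=13: C(13,13)·0.71^13·0.29^0 = 0.011651
Total = 0.073515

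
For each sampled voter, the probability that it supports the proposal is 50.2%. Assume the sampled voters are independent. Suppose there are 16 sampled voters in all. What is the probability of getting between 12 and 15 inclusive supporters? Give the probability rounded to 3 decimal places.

X ~ Binomial(16, 0.502); P(12 ≤ X ≤ 15) = Σ C(16,k) p^k (1−p)^(16−k) over k:
  k=12: C(16,12)·0.502^12·0.498^4 = 0.02867
  k=13: C(16,13)·0.502^13·0.498^3 = 0.00889
  k=14: C(16,14)·0.502^14·0.498^2 = 0.00192
  k=15: C(16,15)·0.502^15·0.498^1 = 0.00026
Total = 0.03974

0.040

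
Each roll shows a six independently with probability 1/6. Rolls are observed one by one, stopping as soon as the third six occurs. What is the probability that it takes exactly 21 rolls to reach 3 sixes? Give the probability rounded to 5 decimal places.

0.03304

Y = trial on which the third success occurs; negative binomial, r=3, p=0.166667.
P(Y=21) = C(20,2) · p^3 · (1−p)^18
= 190 · 0.0046296 · 0.037561 = 0.0330398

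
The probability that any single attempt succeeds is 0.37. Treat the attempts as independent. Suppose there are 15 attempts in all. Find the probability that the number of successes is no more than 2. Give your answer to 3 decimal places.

X ~ Binomial(15, 0.37); P(X ≤ 2) = Σ C(15,k) p^k (1−p)^(15−k) over k:
  k=0: C(15,0)·0.37^0·0.63^15 = 0.00098
  k=1: C(15,1)·0.37^1·0.63^14 = 0.00861
  k=2: C(15,2)·0.37^2·0.63^13 = 0.03540
Total = 0.04499

0.045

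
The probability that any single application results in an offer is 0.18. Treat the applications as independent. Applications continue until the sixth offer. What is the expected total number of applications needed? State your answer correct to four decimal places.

Y = total applications until the sixth success; negative binomial with r=6, p=0.18.
E[Y] = r / p = 6 / 0.18 = 33.333333

33.3333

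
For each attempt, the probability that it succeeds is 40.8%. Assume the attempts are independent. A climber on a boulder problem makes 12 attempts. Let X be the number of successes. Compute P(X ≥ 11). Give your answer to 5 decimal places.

X ~ Binomial(12, 0.408); P(X ≥ 11) = Σ C(12,k) p^k (1−p)^(12−k) over k:
  k=11: C(12,11)·0.408^11·0.592^1 = 0.0003705
  k=12: C(12,12)·0.408^12·0.592^0 = 0.0000213
Total = 0.0003918

0.00039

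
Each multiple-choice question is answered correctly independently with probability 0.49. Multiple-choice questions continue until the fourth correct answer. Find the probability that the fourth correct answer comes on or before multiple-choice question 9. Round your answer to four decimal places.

0.7260

Finishing within 9 multiple-choice questions ⇔ at least 4 successes in the first 9. With X ~ Binomial(9, 0.49), P(Y ≤ 9) = 1 − P(X ≤ 3).
  k=0: C(9,0)·0.49^0·0.51^9 = 0.002334
  k=1: C(9,1)·0.49^1·0.51^8 = 0.020184
  k=2: C(9,2)·0.49^2·0.51^7 = 0.077569
  k=3: C(9,3)·0.49^3·0.51^6 = 0.173896
1 − 0.273982 = 0.726018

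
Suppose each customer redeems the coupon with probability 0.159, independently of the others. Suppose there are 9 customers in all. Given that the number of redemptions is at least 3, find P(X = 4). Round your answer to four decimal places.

0.2109

X ~ Binomial(9, 0.159). Want P(X=4 | X≥3) = P(X=4) / P(X≥3).
P(X=4) = C(9,4)·0.159^4·0.841^5 = 0.033880
P(X≥3) = 1 − 0.210457 − 0.358103 − 0.270813 = 0.160628
Ratio = 0.033880 / 0.160628 = 0.210921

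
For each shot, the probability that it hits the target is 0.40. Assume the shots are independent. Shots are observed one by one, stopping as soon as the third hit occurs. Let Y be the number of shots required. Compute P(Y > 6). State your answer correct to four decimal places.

Needing more than 6 shots ⇔ fewer than 3 successes in the first 6. With X ~ Binomial(6, 0.40), P(Y > 6) = P(X ≤ 2).
  k=0: C(6,0)·0.40^0·0.60^6 = 0.046656
  k=1: C(6,1)·0.40^1·0.60^5 = 0.186624
  k=2: C(6,2)·0.40^2·0.60^4 = 0.311040
P(X ≤ 2) = 0.544320

0.5443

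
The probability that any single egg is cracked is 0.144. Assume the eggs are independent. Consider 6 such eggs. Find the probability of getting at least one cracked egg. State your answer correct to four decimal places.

0.6066

P(at least one) = 1 − P(none) = 1 − (1 − 0.144)^6
= 1 − 0.393407 = 0.606593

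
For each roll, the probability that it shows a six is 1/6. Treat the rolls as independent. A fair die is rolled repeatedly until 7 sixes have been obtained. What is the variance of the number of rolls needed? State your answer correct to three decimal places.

210.000

Y = total rolls until the seventh success; negative binomial with r=7, p=0.166667.
Var(Y) = r(1−p)/p² = 7·0.833333 / 0.166667² = 210.00000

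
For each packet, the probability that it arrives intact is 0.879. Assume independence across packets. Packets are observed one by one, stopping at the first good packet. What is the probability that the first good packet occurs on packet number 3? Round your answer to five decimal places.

0.01287

Geometric (trials to first success), p = 0.879.
P(Y = 3) = (1−p)^2 · p = 0.014641 · 0.879 = 0.0128694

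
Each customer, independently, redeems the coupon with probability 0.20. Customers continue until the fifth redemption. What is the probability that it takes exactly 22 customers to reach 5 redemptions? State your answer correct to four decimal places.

Y = trial on which the fifth success occurs; negative binomial, r=5, p=0.20.
P(Y=22) = C(21,4) · p^5 · (1−p)^17
= 5985 · 0.00032 · 0.022518 = 0.043126

0.0431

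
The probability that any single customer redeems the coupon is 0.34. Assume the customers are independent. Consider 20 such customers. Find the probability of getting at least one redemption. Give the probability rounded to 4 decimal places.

P(at least one) = 1 − P(none) = 1 − (1 − 0.34)^20
= 1 − 0.000246 = 0.999754

0.9998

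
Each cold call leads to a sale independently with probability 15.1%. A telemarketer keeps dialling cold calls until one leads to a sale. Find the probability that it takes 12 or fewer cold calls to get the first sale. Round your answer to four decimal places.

0.8598

Y = number of cold calls to the first success; geometric, p = 0.151.
P(Y ≤ 12) = 1 − (1−p)^12 = 1 − 0.140247 = 0.859753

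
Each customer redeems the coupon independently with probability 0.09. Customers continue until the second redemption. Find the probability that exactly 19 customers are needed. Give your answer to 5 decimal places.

Y = trial on which the second success occurs; negative binomial, r=2, p=0.09.
P(Y=19) = C(18,1) · p^2 · (1−p)^17
= 18 · 0.0081 · 0.20124 = 0.0293401

0.02934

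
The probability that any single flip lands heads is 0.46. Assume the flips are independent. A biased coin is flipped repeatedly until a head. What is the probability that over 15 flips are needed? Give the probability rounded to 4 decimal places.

0.0001

Y = number of flips to the first success; geometric, p = 0.46.
P(Y > 15) = P(first 15 all fail) = (1−p)^15 = 0.000097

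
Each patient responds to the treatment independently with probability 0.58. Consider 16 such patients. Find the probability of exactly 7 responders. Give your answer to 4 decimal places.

0.1027

X ~ Binomial(n=16, p=0.58).
P(X=7) = C(16,7) · p^7 · (1−p)^9
= 11440 · 0.02208 · 0.00040667 = 0.102723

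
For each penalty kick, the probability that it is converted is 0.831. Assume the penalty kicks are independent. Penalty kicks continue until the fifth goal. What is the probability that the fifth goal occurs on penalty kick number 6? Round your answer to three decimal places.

0.335

Y = trial on which the fifth success occurs; negative binomial, r=5, p=0.831.
P(Y=6) = C(5,4) · p^5 · (1−p)^1
= 5 · 0.39628 · 0.169 = 0.33486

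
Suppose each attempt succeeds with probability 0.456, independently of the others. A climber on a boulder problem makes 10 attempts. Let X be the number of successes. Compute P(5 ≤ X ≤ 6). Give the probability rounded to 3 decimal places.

0.402

X ~ Binomial(10, 0.456); P(5 ≤ X ≤ 6) = Σ C(10,k) p^k (1−p)^(10−k) over k:
  k=5: C(10,5)·0.456^5·0.544^5 = 0.23671
  k=6: C(10,6)·0.456^6·0.544^4 = 0.16535
Total = 0.40206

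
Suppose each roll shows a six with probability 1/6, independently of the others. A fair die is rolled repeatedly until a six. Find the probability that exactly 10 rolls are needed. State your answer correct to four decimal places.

Geometric (trials to first success), p = 0.166667.
P(Y = 10) = (1−p)^9 · p = 0.19381 · 0.166667 = 0.032301

0.0323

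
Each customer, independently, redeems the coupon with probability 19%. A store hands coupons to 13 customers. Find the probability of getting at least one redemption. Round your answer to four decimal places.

P(at least one) = 1 − P(none) = 1 − (1 − 0.19)^13
= 1 − 0.064611 = 0.935389

0.9354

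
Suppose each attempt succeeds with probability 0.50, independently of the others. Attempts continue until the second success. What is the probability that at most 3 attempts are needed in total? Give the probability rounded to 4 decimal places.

0.5000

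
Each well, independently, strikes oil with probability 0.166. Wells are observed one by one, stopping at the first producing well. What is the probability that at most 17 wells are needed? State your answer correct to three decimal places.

Y = number of wells to the first success; geometric, p = 0.166.
P(Y ≤ 17) = 1 − (1−p)^17 = 1 − 0.04569 = 0.95431

0.954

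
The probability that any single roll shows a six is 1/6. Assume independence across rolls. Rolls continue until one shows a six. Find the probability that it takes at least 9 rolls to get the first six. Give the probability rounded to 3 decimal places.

Y = number of rolls to the first success; geometric, p = 0.166667.
P(Y > 8) = P(first 8 all fail) = (1−p)^8 = 0.23257

0.233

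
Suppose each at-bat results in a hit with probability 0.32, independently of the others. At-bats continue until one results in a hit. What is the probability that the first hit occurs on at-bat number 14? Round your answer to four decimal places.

0.0021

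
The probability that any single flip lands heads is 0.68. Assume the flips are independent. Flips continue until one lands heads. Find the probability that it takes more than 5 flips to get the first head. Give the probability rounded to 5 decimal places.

Y = number of flips to the first success; geometric, p = 0.68.
P(Y > 5) = P(first 5 all fail) = (1−p)^5 = 0.0033554

0.00336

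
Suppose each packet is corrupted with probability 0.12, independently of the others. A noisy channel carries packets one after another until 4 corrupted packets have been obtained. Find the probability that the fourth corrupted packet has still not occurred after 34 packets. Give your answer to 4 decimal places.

Needing more than 34 packets ⇔ fewer than 4 successes in the first 34. With X ~ Binomial(34, 0.12), P(Y > 34) = P(X ≤ 3).
  k=0: C(34,0)·0.12^0·0.88^34 = 0.012954
  k=1: C(34,1)·0.12^1·0.88^33 = 0.060060
  k=2: C(34,2)·0.12^2·0.88^32 = 0.135136
  k=3: C(34,3)·0.12^3·0.88^31 = 0.196561
P(X ≤ 3) = 0.404712

0.4047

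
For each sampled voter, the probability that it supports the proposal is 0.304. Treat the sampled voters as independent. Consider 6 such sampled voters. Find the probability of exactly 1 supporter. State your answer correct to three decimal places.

X ~ Binomial(n=6, p=0.304).
P(X=1) = C(6,1) · p^1 · (1−p)^5
= 6 · 0.304 · 0.16332 = 0.29790

0.298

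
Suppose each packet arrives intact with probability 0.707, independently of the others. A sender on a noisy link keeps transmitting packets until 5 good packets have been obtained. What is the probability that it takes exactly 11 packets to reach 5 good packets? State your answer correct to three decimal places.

0.023

Y = trial on which the fifth success occurs; negative binomial, r=5, p=0.707.
P(Y=11) = C(10,4) · p^5 · (1−p)^6
= 210 · 0.17664 · 0.00063271 = 0.02347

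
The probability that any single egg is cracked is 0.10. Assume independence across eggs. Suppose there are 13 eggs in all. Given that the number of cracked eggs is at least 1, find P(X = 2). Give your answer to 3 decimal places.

0.328

X ~ Binomial(13, 0.10). Want P(X=2 | X≥1) = P(X=2) / P(X≥1).
P(X=2) = C(13,2)·0.10^2·0.90^11 = 0.24477
P(X≥1) = 1 − 0.25419 = 0.74581
Ratio = 0.24477 / 0.74581 = 0.32820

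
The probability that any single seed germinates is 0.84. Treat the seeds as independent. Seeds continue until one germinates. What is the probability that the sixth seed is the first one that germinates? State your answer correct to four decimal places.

Geometric (trials to first success), p = 0.84.
P(Y = 6) = (1−p)^5 · p = 0.00010486 · 0.84 = 0.000088

0.0001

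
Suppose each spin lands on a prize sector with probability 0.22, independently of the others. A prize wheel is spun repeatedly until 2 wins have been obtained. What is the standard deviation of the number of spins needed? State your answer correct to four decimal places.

Y = total spins until the second success; negative binomial with r=2, p=0.22.
SD(Y) = √[r(1−p)/p²] = √(32.231405) = 5.677271

5.6773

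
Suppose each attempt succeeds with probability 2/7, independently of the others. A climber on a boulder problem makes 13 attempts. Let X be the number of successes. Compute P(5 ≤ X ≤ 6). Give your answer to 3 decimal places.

0.255

X ~ Binomial(13, 0.285714); P(5 ≤ X ≤ 6) = Σ C(13,k) p^k (1−p)^(13−k) over k:
  k=5: C(13,5)·0.285714^5·0.714286^8 = 0.16604
  k=6: C(13,6)·0.285714^6·0.714286^7 = 0.08855
Total = 0.25460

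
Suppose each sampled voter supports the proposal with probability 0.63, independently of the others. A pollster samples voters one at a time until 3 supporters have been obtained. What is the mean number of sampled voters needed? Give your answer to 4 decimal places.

4.7619

Y = total sampled voters until the third success; negative binomial with r=3, p=0.63.
E[Y] = r / p = 3 / 0.63 = 4.761905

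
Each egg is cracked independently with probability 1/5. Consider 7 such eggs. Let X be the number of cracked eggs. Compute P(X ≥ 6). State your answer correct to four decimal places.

X ~ Binomial(7, 0.20); P(X ≥ 6) = Σ C(7,k) p^k (1−p)^(7−k) over k:
  k=6: C(7,6)·0.20^6·0.80^1 = 0.000358
  k=7: C(7,7)·0.20^7·0.80^0 = 0.000013
Total = 0.000371

0.0004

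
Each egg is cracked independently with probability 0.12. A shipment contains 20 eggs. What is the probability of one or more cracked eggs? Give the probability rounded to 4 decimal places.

P(at least one) = 1 − P(none) = 1 − (1 − 0.12)^20
= 1 − 0.077563 = 0.922437

0.9224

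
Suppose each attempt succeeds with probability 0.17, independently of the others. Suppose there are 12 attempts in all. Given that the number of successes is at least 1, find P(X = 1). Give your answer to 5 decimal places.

0.29416

X ~ Binomial(12, 0.17). Want P(X=1 | X≥1) = P(X=1) / P(X≥1).
P(X=1) = C(12,1)·0.17^1·0.83^11 = 0.2627176
P(X≥1) = 1 − 0.1068900 = 0.8931100
Ratio = 0.2627176 / 0.8931100 = 0.2941604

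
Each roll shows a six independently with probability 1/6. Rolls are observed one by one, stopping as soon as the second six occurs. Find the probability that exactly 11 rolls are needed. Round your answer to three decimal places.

Y = trial on which the second success occurs; negative binomial, r=2, p=0.166667.
P(Y=11) = C(10,1) · p^2 · (1−p)^9
= 10 · 0.027778 · 0.19381 = 0.05384

0.054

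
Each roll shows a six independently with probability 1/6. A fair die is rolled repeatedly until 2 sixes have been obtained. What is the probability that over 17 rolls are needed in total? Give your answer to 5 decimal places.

Needing more than 17 rolls ⇔ fewer than 2 successes in the first 17. With X ~ Binomial(17, 0.166667), P(Y > 17) = P(X ≤ 1).
  k=0: C(17,0)·0.166667^0·0.833333^17 = 0.0450732
  k=1: C(17,1)·0.166667^1·0.833333^16 = 0.1532490
P(X ≤ 1) = 0.1983223

0.19832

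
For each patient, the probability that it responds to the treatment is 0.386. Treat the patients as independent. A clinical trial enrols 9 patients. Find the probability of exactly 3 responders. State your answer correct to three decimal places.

0.259

X ~ Binomial(n=9, p=0.386).
P(X=3) = C(9,3) · p^3 · (1−p)^6
= 84 · 0.057512 · 0.053581 = 0.25885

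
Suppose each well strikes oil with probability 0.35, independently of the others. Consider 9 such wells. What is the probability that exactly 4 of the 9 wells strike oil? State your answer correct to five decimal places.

0.21939

X ~ Binomial(n=9, p=0.35).
P(X=4) = C(9,4) · p^4 · (1−p)^5
= 126 · 0.015006 · 0.11603 = 0.2193863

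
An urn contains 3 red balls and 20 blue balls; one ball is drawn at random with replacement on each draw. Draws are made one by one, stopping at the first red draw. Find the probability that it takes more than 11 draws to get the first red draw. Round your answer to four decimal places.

Y = number of draws to the first success; geometric, p = 0.130435.
P(Y > 11) = P(first 11 all fail) = (1−p)^11 = 0.214943

0.2149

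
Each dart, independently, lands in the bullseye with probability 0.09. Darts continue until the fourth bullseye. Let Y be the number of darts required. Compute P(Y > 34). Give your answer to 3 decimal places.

Needing more than 34 darts ⇔ fewer than 4 successes in the first 34. With X ~ Binomial(34, 0.09), P(Y > 34) = P(X ≤ 3).
  k=0: C(34,0)·0.09^0·0.91^34 = 0.04050
  k=1: C(34,1)·0.09^1·0.91^33 = 0.13617
  k=2: C(34,2)·0.09^2·0.91^32 = 0.22221
  k=3: C(34,3)·0.09^3·0.91^31 = 0.23442
P(X ≤ 3) = 0.63331

0.633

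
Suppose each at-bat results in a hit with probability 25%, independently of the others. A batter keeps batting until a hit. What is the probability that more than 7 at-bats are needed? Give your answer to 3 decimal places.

0.133

Y = number of at-bats to the first success; geometric, p = 0.25.
P(Y > 7) = P(first 7 all fail) = (1−p)^7 = 0.13348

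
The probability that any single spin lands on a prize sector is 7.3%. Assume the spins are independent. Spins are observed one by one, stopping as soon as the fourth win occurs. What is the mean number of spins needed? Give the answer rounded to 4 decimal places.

54.7945

Y = total spins until the fourth success; negative binomial with r=4, p=0.073.
E[Y] = r / p = 4 / 0.073 = 54.794521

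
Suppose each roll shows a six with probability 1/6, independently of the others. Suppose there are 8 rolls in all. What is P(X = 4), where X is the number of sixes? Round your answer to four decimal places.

X ~ Binomial(n=8, p=0.166667).
P(X=4) = C(8,4) · p^4 · (1−p)^4
= 70 · 0.0007716 · 0.48225 = 0.026048

0.0260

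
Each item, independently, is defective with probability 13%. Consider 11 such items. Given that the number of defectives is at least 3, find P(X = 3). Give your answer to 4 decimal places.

0.7290

X ~ Binomial(11, 0.13). Want P(X=3 | X≥3) = P(X=3) / P(X≥3).
P(X=3) = C(11,3)·0.13^3·0.87^8 = 0.118978
P(X≥3) = 1 − 0.216128 − 0.355245 − 0.265413 = 0.163213
Ratio = 0.118978 / 0.163213 = 0.728977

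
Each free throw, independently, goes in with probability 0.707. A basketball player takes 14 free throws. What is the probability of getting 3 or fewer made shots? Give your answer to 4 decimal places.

0.0002

X ~ Binomial(14, 0.707); P(X ≤ 3) = Σ C(14,k) p^k (1−p)^(14−k) over k:
  k=0: C(14,0)·0.707^0·0.293^14 = 0.000000
  k=1: C(14,1)·0.707^1·0.293^13 = 0.000001
  k=2: C(14,2)·0.707^2·0.293^12 = 0.000018
  k=3: C(14,3)·0.707^3·0.293^11 = 0.000176
Total = 0.000195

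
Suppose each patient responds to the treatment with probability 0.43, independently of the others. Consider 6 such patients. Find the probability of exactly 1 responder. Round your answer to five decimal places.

0.15524

X ~ Binomial(n=6, p=0.43).
P(X=1) = C(6,1) · p^1 · (1−p)^5
= 6 · 0.43 · 0.060169 = 0.1552366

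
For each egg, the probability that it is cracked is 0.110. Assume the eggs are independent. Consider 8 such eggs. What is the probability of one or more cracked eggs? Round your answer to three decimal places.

P(at least one) = 1 − P(none) = 1 − (1 − 0.11)^8
= 1 − 0.39366 = 0.60634

0.606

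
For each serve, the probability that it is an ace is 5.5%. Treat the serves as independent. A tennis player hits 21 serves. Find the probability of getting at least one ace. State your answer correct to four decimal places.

0.6952

P(at least one) = 1 − P(none) = 1 − (1 − 0.055)^21
= 1 − 0.304837 = 0.695163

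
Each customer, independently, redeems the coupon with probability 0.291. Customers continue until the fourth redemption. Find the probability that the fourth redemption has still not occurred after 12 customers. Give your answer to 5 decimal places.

0.52041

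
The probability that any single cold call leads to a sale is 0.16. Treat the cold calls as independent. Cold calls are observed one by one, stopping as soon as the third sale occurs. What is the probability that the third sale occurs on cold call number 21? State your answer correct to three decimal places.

0.034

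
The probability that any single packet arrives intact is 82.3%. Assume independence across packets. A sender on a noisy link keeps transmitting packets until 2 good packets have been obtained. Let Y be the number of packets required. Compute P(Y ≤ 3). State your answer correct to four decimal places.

Finishing within 3 packets ⇔ at least 2 successes in the first 3. With X ~ Binomial(3, 0.823), P(Y ≤ 3) = 1 − P(X ≤ 1).
  k=0: C(3,0)·0.823^0·0.177^3 = 0.005545
  k=1: C(3,1)·0.823^1·0.177^2 = 0.077351
1 − 0.082897 = 0.917103

0.9171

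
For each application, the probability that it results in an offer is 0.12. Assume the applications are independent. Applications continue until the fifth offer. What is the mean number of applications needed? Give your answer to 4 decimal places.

Y = total applications until the fifth success; negative binomial with r=5, p=0.12.
E[Y] = r / p = 5 / 0.12 = 41.666667

41.6667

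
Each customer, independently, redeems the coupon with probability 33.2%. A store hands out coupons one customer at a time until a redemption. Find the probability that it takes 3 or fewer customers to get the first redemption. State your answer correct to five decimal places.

Y = number of customers to the first success; geometric, p = 0.332.
P(Y ≤ 3) = 1 − (1−p)^3 = 1 − 0.2980776 = 0.7019224

0.70192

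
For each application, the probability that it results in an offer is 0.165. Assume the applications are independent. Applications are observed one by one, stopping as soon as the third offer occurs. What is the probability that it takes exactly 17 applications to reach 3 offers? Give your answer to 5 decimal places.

0.04318

Y = trial on which the third success occurs; negative binomial, r=3, p=0.165.
P(Y=17) = C(16,2) · p^3 · (1−p)^14
= 120 · 0.0044921 · 0.080096 = 0.0431761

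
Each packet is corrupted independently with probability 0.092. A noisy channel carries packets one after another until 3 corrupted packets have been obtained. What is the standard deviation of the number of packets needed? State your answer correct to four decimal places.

17.9397

Y = total packets until the third success; negative binomial with r=3, p=0.092.
SD(Y) = √[r(1−p)/p²] = √(321.833648) = 17.939723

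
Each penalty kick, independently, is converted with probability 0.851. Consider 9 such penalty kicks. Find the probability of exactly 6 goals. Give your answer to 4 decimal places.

X ~ Binomial(n=9, p=0.851).
P(X=6) = C(9,6) · p^6 · (1−p)^3
= 84 · 0.37982 · 0.0033079 = 0.105540

0.1055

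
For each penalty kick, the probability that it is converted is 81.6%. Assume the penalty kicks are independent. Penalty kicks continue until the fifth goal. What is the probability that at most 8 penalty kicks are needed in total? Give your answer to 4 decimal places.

0.9572

Finishing within 8 penalty kicks ⇔ at least 5 successes in the first 8. With X ~ Binomial(8, 0.816), P(Y ≤ 8) = 1 − P(X ≤ 4).
  k=0: C(8,0)·0.816^0·0.184^8 = 0.000001
  k=1: C(8,1)·0.816^1·0.184^7 = 0.000047
  k=2: C(8,2)·0.816^2·0.184^6 = 0.000724
  k=3: C(8,3)·0.816^3·0.184^5 = 0.006417
  k=4: C(8,4)·0.816^4·0.184^4 = 0.035574
1 − 0.042762 = 0.957238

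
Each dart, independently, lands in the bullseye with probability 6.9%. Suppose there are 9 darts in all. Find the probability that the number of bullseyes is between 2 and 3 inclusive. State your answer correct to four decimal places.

0.1219

X ~ Binomial(9, 0.069); P(2 ≤ X ≤ 3) = Σ C(9,k) p^k (1−p)^(9−k) over k:
  k=2: C(9,2)·0.069^2·0.931^7 = 0.103908
  k=3: C(9,3)·0.069^3·0.931^6 = 0.017969
Total = 0.121877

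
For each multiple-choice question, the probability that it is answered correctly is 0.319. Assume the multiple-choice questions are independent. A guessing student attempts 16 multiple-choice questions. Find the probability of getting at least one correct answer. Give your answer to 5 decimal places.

0.99786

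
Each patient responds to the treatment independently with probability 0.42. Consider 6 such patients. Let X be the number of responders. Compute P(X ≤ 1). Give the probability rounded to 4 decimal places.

0.2035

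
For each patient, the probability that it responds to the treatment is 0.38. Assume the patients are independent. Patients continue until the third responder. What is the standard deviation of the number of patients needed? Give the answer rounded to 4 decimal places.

3.5890

Y = total patients until the third success; negative binomial with r=3, p=0.38.
SD(Y) = √[r(1−p)/p²] = √(12.880886) = 3.588995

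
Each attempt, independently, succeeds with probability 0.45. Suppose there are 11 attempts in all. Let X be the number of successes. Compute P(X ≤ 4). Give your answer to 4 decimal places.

0.3971

X ~ Binomial(11, 0.45); P(X ≤ 4) = Σ C(11,k) p^k (1−p)^(11−k) over k:
  k=0: C(11,0)·0.45^0·0.55^11 = 0.001393
  k=1: C(11,1)·0.45^1·0.55^10 = 0.012538
  k=2: C(11,2)·0.45^2·0.55^9 = 0.051292
  k=3: C(11,3)·0.45^3·0.55^8 = 0.125899
  k=4: C(11,4)·0.45^4·0.55^7 = 0.206017
Total = 0.397140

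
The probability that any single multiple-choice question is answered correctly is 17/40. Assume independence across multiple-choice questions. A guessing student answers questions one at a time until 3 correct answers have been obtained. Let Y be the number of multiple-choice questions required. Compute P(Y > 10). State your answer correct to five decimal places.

Needing more than 10 multiple-choice questions ⇔ fewer than 3 successes in the first 10. With X ~ Binomial(10, 0.425), P(Y > 10) = P(X ≤ 2).
  k=0: C(10,0)·0.425^0·0.575^10 = 0.0039507
  k=1: C(10,1)·0.425^1·0.575^9 = 0.0292011
  k=2: C(10,2)·0.425^2·0.575^8 = 0.0971255
P(X ≤ 2) = 0.1302773

0.13028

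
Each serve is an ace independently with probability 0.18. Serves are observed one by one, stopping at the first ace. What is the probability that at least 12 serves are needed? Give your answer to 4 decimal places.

Y = number of serves to the first success; geometric, p = 0.18.
P(Y > 11) = P(first 11 all fail) = (1−p)^11 = 0.112707

0.1127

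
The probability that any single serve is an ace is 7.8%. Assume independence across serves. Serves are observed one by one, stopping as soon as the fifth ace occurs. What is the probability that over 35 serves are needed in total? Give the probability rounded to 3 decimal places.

0.866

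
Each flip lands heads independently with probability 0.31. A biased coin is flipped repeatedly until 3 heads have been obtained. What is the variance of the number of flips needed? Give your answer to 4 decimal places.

21.5401

Y = total flips until the third success; negative binomial with r=3, p=0.31.
Var(Y) = r(1−p)/p² = 3·0.69 / 0.31² = 21.540062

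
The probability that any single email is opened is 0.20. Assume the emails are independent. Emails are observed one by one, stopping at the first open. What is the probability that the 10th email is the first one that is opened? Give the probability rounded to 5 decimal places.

0.02684

Geometric (trials to first success), p = 0.20.
P(Y = 10) = (1−p)^9 · p = 0.13422 · 0.20 = 0.0268435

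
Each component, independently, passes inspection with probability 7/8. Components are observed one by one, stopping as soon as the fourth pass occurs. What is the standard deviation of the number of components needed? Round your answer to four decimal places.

Y = total components until the fourth success; negative binomial with r=4, p=0.875.
SD(Y) = √[r(1−p)/p²] = √(0.653061) = 0.808122

0.8081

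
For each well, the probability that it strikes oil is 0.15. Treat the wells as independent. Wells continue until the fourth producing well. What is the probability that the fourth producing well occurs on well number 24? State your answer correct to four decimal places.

Y = trial on which the fourth success occurs; negative binomial, r=4, p=0.15.
P(Y=24) = C(23,3) · p^4 · (1−p)^20
= 1771 · 0.00050625 · 0.03876 = 0.034751

0.0348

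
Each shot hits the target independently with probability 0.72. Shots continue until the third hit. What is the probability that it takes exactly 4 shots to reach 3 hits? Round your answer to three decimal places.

Y = trial on which the third success occurs; negative binomial, r=3, p=0.72.
P(Y=4) = C(3,2) · p^3 · (1−p)^1
= 3 · 0.37325 · 0.28 = 0.31353

0.314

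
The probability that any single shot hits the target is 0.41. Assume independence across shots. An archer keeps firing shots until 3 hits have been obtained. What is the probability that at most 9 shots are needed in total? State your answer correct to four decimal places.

0.7866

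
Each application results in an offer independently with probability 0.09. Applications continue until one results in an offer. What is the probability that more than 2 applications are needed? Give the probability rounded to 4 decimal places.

Y = number of applications to the first success; geometric, p = 0.09.
P(Y > 2) = P(first 2 all fail) = (1−p)^2 = 0.828100

0.8281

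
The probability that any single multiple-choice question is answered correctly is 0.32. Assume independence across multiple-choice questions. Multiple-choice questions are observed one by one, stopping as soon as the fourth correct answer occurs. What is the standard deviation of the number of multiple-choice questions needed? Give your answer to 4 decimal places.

Y = total multiple-choice questions until the fourth success; negative binomial with r=4, p=0.32.
SD(Y) = √[r(1−p)/p²] = √(26.562500) = 5.153882

5.1539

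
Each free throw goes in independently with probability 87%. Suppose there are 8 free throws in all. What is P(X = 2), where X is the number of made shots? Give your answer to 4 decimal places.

X ~ Binomial(n=8, p=0.87).
P(X=2) = C(8,2) · p^2 · (1−p)^6
= 28 · 0.7569 · 4.8268e-06 = 0.000102

0.0001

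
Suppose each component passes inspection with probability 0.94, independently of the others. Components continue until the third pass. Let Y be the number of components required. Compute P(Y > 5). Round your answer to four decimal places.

Needing more than 5 components ⇔ fewer than 3 successes in the first 5. With X ~ Binomial(5, 0.94), P(Y > 5) = P(X ≤ 2).
  k=0: C(5,0)·0.94^0·0.06^5 = 0.000001
  k=1: C(5,1)·0.94^1·0.06^4 = 0.000061
  k=2: C(5,2)·0.94^2·0.06^3 = 0.001909
P(X ≤ 2) = 0.001970

0.0020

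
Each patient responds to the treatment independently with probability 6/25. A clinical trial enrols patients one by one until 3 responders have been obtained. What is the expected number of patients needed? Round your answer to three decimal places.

Y = total patients until the third success; negative binomial with r=3, p=0.24.
E[Y] = r / p = 3 / 0.24 = 12.50000

12.500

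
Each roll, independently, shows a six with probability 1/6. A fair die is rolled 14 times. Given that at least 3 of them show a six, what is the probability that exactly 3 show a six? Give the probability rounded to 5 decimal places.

X ~ Binomial(14, 0.166667). Want P(X=3 | X≥3) = P(X=3) / P(X≥3).
P(X=3) = C(14,3)·0.166667^3·0.833333^11 = 0.2268057
P(X≥3) = 1 − 0.0778866 − 0.2180824 − 0.2835071 = 0.4205240
Ratio = 0.2268057 / 0.4205240 = 0.5393407

0.53934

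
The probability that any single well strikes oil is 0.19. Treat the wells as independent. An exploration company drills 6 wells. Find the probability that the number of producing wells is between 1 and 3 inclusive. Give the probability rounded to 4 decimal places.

X ~ Binomial(6, 0.19); P(1 ≤ X ≤ 3) = Σ C(6,k) p^k (1−p)^(6−k) over k:
  k=1: C(6,1)·0.19^1·0.81^5 = 0.397493
  k=2: C(6,2)·0.19^2·0.81^4 = 0.233098
  k=3: C(6,3)·0.19^3·0.81^3 = 0.072903
Total = 0.703494

0.7035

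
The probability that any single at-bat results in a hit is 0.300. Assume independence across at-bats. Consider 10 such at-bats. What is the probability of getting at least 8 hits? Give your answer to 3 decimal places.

0.002

X ~ Binomial(10, 0.30); P(X ≥ 8) = Σ C(10,k) p^k (1−p)^(10−k) over k:
  k=8: C(10,8)·0.30^8·0.70^2 = 0.00145
  k=9: C(10,9)·0.30^9·0.70^1 = 0.00014
  k=10: C(10,10)·0.30^10·0.70^0 = 0.00001
Total = 0.00159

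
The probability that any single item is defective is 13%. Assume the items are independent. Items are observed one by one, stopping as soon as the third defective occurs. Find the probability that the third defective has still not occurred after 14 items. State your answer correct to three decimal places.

Needing more than 14 items ⇔ fewer than 3 successes in the first 14. With X ~ Binomial(14, 0.13), P(Y > 14) = P(X ≤ 2).
  k=0: C(14,0)·0.13^0·0.87^14 = 0.14232
  k=1: C(14,1)·0.13^1·0.87^13 = 0.29773
  k=2: C(14,2)·0.13^2·0.87^12 = 0.28917
P(X ≤ 2) = 0.72922

0.729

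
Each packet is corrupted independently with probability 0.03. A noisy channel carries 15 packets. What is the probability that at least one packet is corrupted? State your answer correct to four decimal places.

0.3667

P(at least one) = 1 − P(none) = 1 − (1 − 0.03)^15
= 1 − 0.633251 = 0.366749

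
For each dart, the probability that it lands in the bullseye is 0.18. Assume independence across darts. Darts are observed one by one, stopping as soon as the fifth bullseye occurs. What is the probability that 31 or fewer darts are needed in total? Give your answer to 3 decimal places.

Finishing within 31 darts ⇔ at least 5 successes in the first 31. With X ~ Binomial(31, 0.18), P(Y ≤ 31) = 1 − P(X ≤ 4).
  k=0: C(31,0)·0.18^0·0.82^31 = 0.00213
  k=1: C(31,1)·0.18^1·0.82^30 = 0.01449
  k=2: C(31,2)·0.18^2·0.82^29 = 0.04771
  k=3: C(31,3)·0.18^3·0.82^28 = 0.10124
  k=4: C(31,4)·0.18^4·0.82^27 = 0.15556
1 − 0.32112 = 0.67888

0.679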